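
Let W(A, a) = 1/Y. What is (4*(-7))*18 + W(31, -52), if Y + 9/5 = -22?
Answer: -59981/119 ≈ -504.04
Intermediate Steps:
Y = -119/5 (Y = -9/5 - 22 = -119/5 ≈ -23.800)
W(A, a) = -5/119 (W(A, a) = 1/(-119/5) = -5/119)
(4*(-7))*18 + W(31, -52) = (4*(-7))*18 - 5/119 = -28*18 - 5/119 = -504 - 5/119 = -59981/119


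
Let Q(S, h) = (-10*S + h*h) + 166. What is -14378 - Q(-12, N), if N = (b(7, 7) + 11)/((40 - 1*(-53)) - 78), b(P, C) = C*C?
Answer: -14680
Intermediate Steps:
b(P, C) = C²
N = 4 (N = (7² + 11)/((40 - 1*(-53)) - 78) = (49 + 11)/((40 + 53) - 78) = 60/(93 - 78) = 60/15 = 60*(1/15) = 4)
Q(S, h) = 166 + h² - 10*S (Q(S, h) = (-10*S + h²) + 166 = (h² - 10*S) + 166 = 166 + h² - 10*S)
-14378 - Q(-12, N) = -14378 - (166 + 4² - 10*(-12)) = -14378 - (166 + 16 + 120) = -14378 - 1*302 = -14378 - 302 = -14680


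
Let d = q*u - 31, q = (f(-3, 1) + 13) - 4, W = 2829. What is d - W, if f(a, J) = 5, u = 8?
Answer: -2748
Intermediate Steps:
q = 14 (q = (5 + 13) - 4 = 18 - 4 = 14)
d = 81 (d = 14*8 - 31 = 112 - 31 = 81)
d - W = 81 - 1*2829 = 81 - 2829 = -2748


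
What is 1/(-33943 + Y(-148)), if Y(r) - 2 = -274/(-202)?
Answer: -101/3427904 ≈ -2.9464e-5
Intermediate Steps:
Y(r) = 339/101 (Y(r) = 2 - 274/(-202) = 2 - 274*(-1/202) = 2 + 137/101 = 339/101)
1/(-33943 + Y(-148)) = 1/(-33943 + 339/101) = 1/(-3427904/101) = -101/3427904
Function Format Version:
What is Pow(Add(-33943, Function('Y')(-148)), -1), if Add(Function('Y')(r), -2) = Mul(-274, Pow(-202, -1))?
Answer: Rational(-101, 3427904) ≈ -2.9464e-5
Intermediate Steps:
Function('Y')(r) = Rational(339, 101) (Function('Y')(r) = Add(2, Mul(-274, Pow(-202, -1))) = Add(2, Mul(-274, Rational(-1, 202))) = Add(2, Rational(137, 101)) = Rational(339, 101))
Pow(Add(-33943, Function('Y')(-148)), -1) = Pow(Add(-33943, Rational(339, 101)), -1) = Pow(Rational(-3427904, 101), -1) = Rational(-101, 3427904)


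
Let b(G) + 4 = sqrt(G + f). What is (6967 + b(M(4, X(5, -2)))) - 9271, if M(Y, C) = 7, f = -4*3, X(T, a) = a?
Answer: -2308 + I*sqrt(5) ≈ -2308.0 + 2.2361*I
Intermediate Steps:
f = -12
b(G) = -4 + sqrt(-12 + G) (b(G) = -4 + sqrt(G - 12) = -4 + sqrt(-12 + G))
(6967 + b(M(4, X(5, -2)))) - 9271 = (6967 + (-4 + sqrt(-12 + 7))) - 9271 = (6967 + (-4 + sqrt(-5))) - 9271 = (6967 + (-4 + I*sqrt(5))) - 9271 = (6963 + I*sqrt(5)) - 9271 = -2308 + I*sqrt(5)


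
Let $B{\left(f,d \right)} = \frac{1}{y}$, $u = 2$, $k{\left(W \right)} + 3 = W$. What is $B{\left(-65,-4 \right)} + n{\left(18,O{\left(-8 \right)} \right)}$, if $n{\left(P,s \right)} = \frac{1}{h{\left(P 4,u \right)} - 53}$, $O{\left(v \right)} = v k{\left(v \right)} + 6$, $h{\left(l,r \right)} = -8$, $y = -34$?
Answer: $- \frac{95}{2074} \approx -0.045805$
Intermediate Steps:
$k{\left(W \right)} = -3 + W$
$B{\left(f,d \right)} = - \frac{1}{34}$ ($B{\left(f,d \right)} = \frac{1}{-34} = - \frac{1}{34}$)
$O{\left(v \right)} = 6 + v \left(-3 + v\right)$ ($O{\left(v \right)} = v \left(-3 + v\right) + 6 = 6 + v \left(-3 + v\right)$)
$n{\left(P,s \right)} = - \frac{1}{61}$ ($n{\left(P,s \right)} = \frac{1}{-8 - 53} = \frac{1}{-61} = - \frac{1}{61}$)
$B{\left(-65,-4 \right)} + n{\left(18,O{\left(-8 \right)} \right)} = - \frac{1}{34} - \frac{1}{61} = - \frac{95}{2074}$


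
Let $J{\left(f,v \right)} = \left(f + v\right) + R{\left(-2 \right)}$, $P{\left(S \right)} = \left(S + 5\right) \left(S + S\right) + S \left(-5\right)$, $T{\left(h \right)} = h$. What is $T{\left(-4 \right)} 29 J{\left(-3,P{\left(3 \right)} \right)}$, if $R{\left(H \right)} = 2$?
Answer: $-3712$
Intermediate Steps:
$P{\left(S \right)} = - 5 S + 2 S \left(5 + S\right)$ ($P{\left(S \right)} = \left(5 + S\right) 2 S - 5 S = 2 S \left(5 + S\right) - 5 S = - 5 S + 2 S \left(5 + S\right)$)
$J{\left(f,v \right)} = 2 + f + v$ ($J{\left(f,v \right)} = \left(f + v\right) + 2 = 2 + f + v$)
$T{\left(-4 \right)} 29 J{\left(-3,P{\left(3 \right)} \right)} = \left(-4\right) 29 \left(2 - 3 + 3 \left(5 + 2 \cdot 3\right)\right) = - 116 \left(2 - 3 + 3 \left(5 + 6\right)\right) = - 116 \left(2 - 3 + 3 \cdot 11\right) = - 116 \left(2 - 3 + 33\right) = \left(-116\right) 32 = -3712$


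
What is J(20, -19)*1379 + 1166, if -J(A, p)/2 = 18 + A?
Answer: -103638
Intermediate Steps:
J(A, p) = -36 - 2*A (J(A, p) = -2*(18 + A) = -36 - 2*A)
J(20, -19)*1379 + 1166 = (-36 - 2*20)*1379 + 1166 = (-36 - 40)*1379 + 1166 = -76*1379 + 1166 = -104804 + 1166 = -103638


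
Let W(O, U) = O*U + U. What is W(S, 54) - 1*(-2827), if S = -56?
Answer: -143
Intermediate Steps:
W(O, U) = U + O*U
W(S, 54) - 1*(-2827) = 54*(1 - 56) - 1*(-2827) = 54*(-55) + 2827 = -2970 + 2827 = -143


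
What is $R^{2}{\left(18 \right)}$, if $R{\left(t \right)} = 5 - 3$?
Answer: $4$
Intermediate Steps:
$R{\left(t \right)} = 2$
$R^{2}{\left(18 \right)} = 2^{2} = 4$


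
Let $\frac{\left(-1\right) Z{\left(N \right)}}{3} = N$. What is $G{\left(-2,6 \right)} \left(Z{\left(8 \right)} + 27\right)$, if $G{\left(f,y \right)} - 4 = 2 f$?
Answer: $0$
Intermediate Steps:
$Z{\left(N \right)} = - 3 N$
$G{\left(f,y \right)} = 4 + 2 f$
$G{\left(-2,6 \right)} \left(Z{\left(8 \right)} + 27\right) = \left(4 + 2 \left(-2\right)\right) \left(\left(-3\right) 8 + 27\right) = \left(4 - 4\right) \left(-24 + 27\right) = 0 \cdot 3 = 0$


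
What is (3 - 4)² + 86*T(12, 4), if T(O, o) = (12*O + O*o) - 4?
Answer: 16169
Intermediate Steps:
T(O, o) = -4 + 12*O + O*o
(3 - 4)² + 86*T(12, 4) = (3 - 4)² + 86*(-4 + 12*12 + 12*4) = (-1)² + 86*(-4 + 144 + 48) = 1 + 86*188 = 1 + 16168 = 16169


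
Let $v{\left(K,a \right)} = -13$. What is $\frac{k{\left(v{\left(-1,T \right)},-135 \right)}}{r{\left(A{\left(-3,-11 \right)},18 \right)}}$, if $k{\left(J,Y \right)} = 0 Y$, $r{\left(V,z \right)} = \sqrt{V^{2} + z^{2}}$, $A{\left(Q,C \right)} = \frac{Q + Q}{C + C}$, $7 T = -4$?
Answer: $0$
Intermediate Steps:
$T = - \frac{4}{7}$ ($T = \frac{1}{7} \left(-4\right) = - \frac{4}{7} \approx -0.57143$)
$A{\left(Q,C \right)} = \frac{Q}{C}$ ($A{\left(Q,C \right)} = \frac{2 Q}{2 C} = 2 Q \frac{1}{2 C} = \frac{Q}{C}$)
$k{\left(J,Y \right)} = 0$
$\frac{k{\left(v{\left(-1,T \right)},-135 \right)}}{r{\left(A{\left(-3,-11 \right)},18 \right)}} = \frac{0}{\sqrt{\left(- \frac{3}{-11}\right)^{2} + 18^{2}}} = \frac{0}{\sqrt{\left(\left(-3\right) \left(- \frac{1}{11}\right)\right)^{2} + 324}} = \frac{0}{\sqrt{\left(\frac{3}{11}\right)^{2} + 324}} = \frac{0}{\sqrt{\frac{9}{121} + 324}} = \frac{0}{\sqrt{\frac{39213}{121}}} = \frac{0}{\frac{3}{11} \sqrt{4357}} = 0 \frac{11 \sqrt{4357}}{13071} = 0$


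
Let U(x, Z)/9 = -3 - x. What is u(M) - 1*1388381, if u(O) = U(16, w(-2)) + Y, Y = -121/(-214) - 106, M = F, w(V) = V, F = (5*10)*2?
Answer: -297172691/214 ≈ -1.3887e+6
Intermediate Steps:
F = 100 (F = 50*2 = 100)
U(x, Z) = -27 - 9*x (U(x, Z) = 9*(-3 - x) = -27 - 9*x)
M = 100
Y = -22563/214 (Y = -121*(-1/214) - 106 = 121/214 - 106 = -22563/214 ≈ -105.43)
u(O) = -59157/214 (u(O) = (-27 - 9*16) - 22563/214 = (-27 - 144) - 22563/214 = -171 - 22563/214 = -59157/214)
u(M) - 1*1388381 = -59157/214 - 1*1388381 = -59157/214 - 1388381 = -297172691/214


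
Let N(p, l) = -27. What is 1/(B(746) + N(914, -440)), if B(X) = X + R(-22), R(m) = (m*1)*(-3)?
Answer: 1/785 ≈ 0.0012739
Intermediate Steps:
R(m) = -3*m (R(m) = m*(-3) = -3*m)
B(X) = 66 + X (B(X) = X - 3*(-22) = X + 66 = 66 + X)
1/(B(746) + N(914, -440)) = 1/((66 + 746) - 27) = 1/(812 - 27) = 1/785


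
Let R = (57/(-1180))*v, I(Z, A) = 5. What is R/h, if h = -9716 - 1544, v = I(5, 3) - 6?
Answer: -57/13286800 ≈ -4.2900e-6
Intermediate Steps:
v = -1 (v = 5 - 6 = -1)
h = -11260
R = 57/1180 (R = (57/(-1180))*(-1) = (57*(-1/1180))*(-1) = -57/1180*(-1) = 57/1180 ≈ 0.048305)
R/h = (57/1180)/(-11260) = (57/1180)*(-1/11260) = -57/13286800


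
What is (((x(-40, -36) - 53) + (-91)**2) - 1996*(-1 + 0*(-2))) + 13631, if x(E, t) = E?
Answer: 23815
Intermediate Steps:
(((x(-40, -36) - 53) + (-91)**2) - 1996*(-1 + 0*(-2))) + 13631 = (((-40 - 53) + (-91)**2) - 1996*(-1 + 0*(-2))) + 13631 = ((-93 + 8281) - 1996*(-1 + 0)) + 13631 = (8188 - 1996*(-1)) + 13631 = (8188 + 1996) + 13631 = 10184 + 13631 = 23815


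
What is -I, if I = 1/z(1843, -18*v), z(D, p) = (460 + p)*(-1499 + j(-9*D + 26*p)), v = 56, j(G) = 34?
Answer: -1/802820 ≈ -1.2456e-6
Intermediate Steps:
z(D, p) = -673900 - 1465*p (z(D, p) = (460 + p)*(-1499 + 34) = (460 + p)*(-1465) = -673900 - 1465*p)
I = 1/802820 (I = 1/(-673900 - (-26370)*56) = 1/(-673900 - 1465*(-1008)) = 1/(-673900 + 1476720) = 1/802820 ≈ 1.2456e-6)
-I = -1*1/802820 = -1/802820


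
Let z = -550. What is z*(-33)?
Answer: 18150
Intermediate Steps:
z*(-33) = -550*(-33) = 18150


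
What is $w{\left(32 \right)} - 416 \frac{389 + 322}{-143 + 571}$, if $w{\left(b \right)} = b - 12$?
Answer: $- \frac{71804}{107} \approx -671.07$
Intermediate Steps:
$w{\left(b \right)} = -12 + b$
$w{\left(32 \right)} - 416 \frac{389 + 322}{-143 + 571} = \left(-12 + 32\right) - 416 \frac{389 + 322}{-143 + 571} = 20 - 416 \cdot \frac{711}{428} = 20 - 416 \cdot 711 \cdot \frac{1}{428} = 20 - \frac{73944}{107} = - \frac{71804}{107}$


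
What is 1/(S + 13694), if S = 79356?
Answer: 1/93050 ≈ 1.0747e-5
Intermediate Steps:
1/(S + 13694) = 1/(79356 + 13694) = 1/93050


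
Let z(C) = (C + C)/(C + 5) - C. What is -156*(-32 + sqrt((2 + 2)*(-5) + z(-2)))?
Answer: 4992 - 52*I*sqrt(174) ≈ 4992.0 - 685.93*I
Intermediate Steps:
z(C) = -C + 2*C/(5 + C) (z(C) = (2*C)/(5 + C) - C = 2*C/(5 + C) - C = -C + 2*C/(5 + C))
-156*(-32 + sqrt((2 + 2)*(-5) + z(-2))) = -156*(-32 + sqrt((2 + 2)*(-5) - 1*(-2)*(3 - 2)/(5 - 2))) = -156*(-32 + sqrt(4*(-5) - 1*(-2)*1/3)) = -156*(-32 + sqrt(-20 - 1*(-2)*1/3*1)) = -156*(-32 + sqrt(-20 + 2/3)) = -156*(-32 + sqrt(-58/3)) = -156*(-32 + I*sqrt(174)/3) = 4992 - 52*I*sqrt(174)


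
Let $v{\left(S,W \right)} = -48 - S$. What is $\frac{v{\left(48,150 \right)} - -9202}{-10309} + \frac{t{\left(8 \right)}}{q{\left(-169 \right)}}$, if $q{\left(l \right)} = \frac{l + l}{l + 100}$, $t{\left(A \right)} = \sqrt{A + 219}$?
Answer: $- \frac{9106}{10309} + \frac{69 \sqrt{227}}{338} \approx 2.1924$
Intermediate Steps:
$t{\left(A \right)} = \sqrt{219 + A}$
$q{\left(l \right)} = \frac{2 l}{100 + l}$
$\frac{v{\left(48,150 \right)} - -9202}{-10309} + \frac{t{\left(8 \right)}}{q{\left(-169 \right)}} = \frac{\left(-48 - 48\right) - -9202}{-10309} + \frac{\sqrt{219 + 8}}{2 \left(-169\right) \frac{1}{100 - 169}} = \left(\left(-48 - 48\right) + 9202\right) \left(- \frac{1}{10309}\right) + \frac{\sqrt{227}}{2 \left(-169\right) \frac{1}{-69}} = \left(-96 + 9202\right) \left(- \frac{1}{10309}\right) + \frac{\sqrt{227}}{2 \left(-169\right) \left(- \frac{1}{69}\right)} = 9106 \left(- \frac{1}{10309}\right) + \frac{\sqrt{227}}{\frac{338}{69}} = - \frac{9106}{10309} + \sqrt{227} \cdot \frac{69}{338} = - \frac{9106}{10309} + \frac{69 \sqrt{227}}{338}$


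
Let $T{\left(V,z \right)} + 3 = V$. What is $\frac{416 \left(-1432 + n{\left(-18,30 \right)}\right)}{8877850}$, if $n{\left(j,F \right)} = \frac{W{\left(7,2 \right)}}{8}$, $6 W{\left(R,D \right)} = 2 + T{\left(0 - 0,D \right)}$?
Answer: $- \frac{893581}{13316775} \approx -0.067102$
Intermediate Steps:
$T{\left(V,z \right)} = -3 + V$
$W{\left(R,D \right)} = - \frac{1}{6}$ ($W{\left(R,D \right)} = \frac{2 + \left(-3 + \left(0 - 0\right)\right)}{6} = \frac{2 + \left(-3 + \left(0 + 0\right)\right)}{6} = \frac{2 + \left(-3 + 0\right)}{6} = \frac{2 - 3}{6} = \frac{1}{6} \left(-1\right) = - \frac{1}{6}$)
$n{\left(j,F \right)} = - \frac{1}{48}$ ($n{\left(j,F \right)} = - \frac{1}{6 \cdot 8} = \left(- \frac{1}{6}\right) \frac{1}{8} = - \frac{1}{48}$)
$\frac{416 \left(-1432 + n{\left(-18,30 \right)}\right)}{8877850} = \frac{416 \left(-1432 - \frac{1}{48}\right)}{8877850} = 416 \left(- \frac{68737}{48}\right) \frac{1}{8877850} = \left(- \frac{1787162}{3}\right) \frac{1}{8877850} = - \frac{893581}{13316775}$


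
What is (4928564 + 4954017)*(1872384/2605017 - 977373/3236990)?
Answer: 11578481325085525613/2810804659610 ≈ 4.1193e+6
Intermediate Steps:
(4928564 + 4954017)*(1872384/2605017 - 977373/3236990) = 9882581*(1872384*(1/2605017) - 977373*1/3236990) = 9882581*(624128/868339 - 977373/3236990) = 9882581*(1171605001273/2810804659610) = 11578481325085525613/2810804659610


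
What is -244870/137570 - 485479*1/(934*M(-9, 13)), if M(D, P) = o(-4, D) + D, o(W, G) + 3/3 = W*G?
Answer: -7273376911/334074988 ≈ -21.772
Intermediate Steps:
o(W, G) = -1 + G*W (o(W, G) = -1 + W*G = -1 + G*W)
M(D, P) = -1 - 3*D (M(D, P) = (-1 + D*(-4)) + D = (-1 - 4*D) + D = -1 - 3*D)
-244870/137570 - 485479*1/(934*M(-9, 13)) = -244870/137570 - 485479*1/(934*(-1 - 3*(-9))) = -244870*1/137570 - 485479*1/(934*(-1 + 27)) = -24487/13757 - 485479/(26*934) = -24487/13757 - 485479/24284 = -7273376911/334074988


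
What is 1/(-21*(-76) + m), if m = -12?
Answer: 1/1584 ≈ 0.00063131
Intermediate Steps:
1/(-21*(-76) + m) = 1/(-21*(-76) - 12) = 1/(1596 - 12) = 1/1584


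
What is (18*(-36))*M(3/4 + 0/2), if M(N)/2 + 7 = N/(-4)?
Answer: 9315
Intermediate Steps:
M(N) = -14 - N/2 (M(N) = -14 + 2*(N/(-4)) = -14 + 2*(N*(-¼)) = -14 + 2*(-N/4) = -14 - N/2)
(18*(-36))*M(3/4 + 0/2) = (18*(-36))*(-14 - (3/4 + 0/2)/2) = -648*(-14 - (3*(¼) + 0*(½))/2) = -648*(-14 - (¾ + 0)/2) = -648*(-14 - ½*¾) = -648*(-14 - 3/8) = -648*(-115/8) = 9315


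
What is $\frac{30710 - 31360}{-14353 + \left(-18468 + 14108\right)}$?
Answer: $\frac{650}{18713} \approx 0.034735$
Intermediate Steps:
$\frac{30710 - 31360}{-14353 + \left(-18468 + 14108\right)} = - \frac{650}{-14353 - 4360} = - \frac{650}{-18713} = \left(-650\right) \left(- \frac{1}{18713}\right) = \frac{650}{18713}$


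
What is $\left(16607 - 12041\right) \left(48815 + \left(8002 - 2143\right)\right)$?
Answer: $249641484$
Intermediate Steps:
$\left(16607 - 12041\right) \left(48815 + \left(8002 - 2143\right)\right) = 4566 \left(48815 + 5859\right) = 4566 \cdot 54674 = 249641484$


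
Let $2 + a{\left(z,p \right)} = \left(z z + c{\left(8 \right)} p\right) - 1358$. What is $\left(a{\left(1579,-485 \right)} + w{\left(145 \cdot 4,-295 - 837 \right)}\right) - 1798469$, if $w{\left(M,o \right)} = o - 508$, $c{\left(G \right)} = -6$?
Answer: $694682$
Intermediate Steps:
$w{\left(M,o \right)} = -508 + o$
$a{\left(z,p \right)} = -1360 + z^{2} - 6 p$ ($a{\left(z,p \right)} = -2 - \left(1358 + 6 p - z z\right) = -2 - \left(1358 - z^{2} + 6 p\right) = -1360 + z^{2} - 6 p$)
$\left(a{\left(1579,-485 \right)} + w{\left(145 \cdot 4,-295 - 837 \right)}\right) - 1798469 = \left(\left(-1360 + 1579^{2} - -2910\right) - 1640\right) - 1798469 = \left(\left(-1360 + 2493241 + 2910\right) - 1640\right) - 1798469 = \left(2494791 - 1640\right) - 1798469 = 2493151 - 1798469 = 694682$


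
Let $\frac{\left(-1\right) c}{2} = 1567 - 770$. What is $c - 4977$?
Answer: $-6571$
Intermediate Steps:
$c = -1594$ ($c = - 2 \left(1567 - 770\right) = \left(-2\right) 797 = -1594$)
$c - 4977 = -1594 - 4977 = -6571$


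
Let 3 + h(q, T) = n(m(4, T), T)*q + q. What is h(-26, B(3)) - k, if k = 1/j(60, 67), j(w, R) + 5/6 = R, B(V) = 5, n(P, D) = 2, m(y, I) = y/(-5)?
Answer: -32163/397 ≈ -81.015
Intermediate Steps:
m(y, I) = -y/5 (m(y, I) = y*(-1/5) = -y/5)
j(w, R) = -5/6 + R
h(q, T) = -3 + 3*q (h(q, T) = -3 + (2*q + q) = -3 + 3*q)
k = 6/397 (k = 1/(-5/6 + 67) = 1/(397/6) = 6/397 ≈ 0.015113)
h(-26, B(3)) - k = (-3 + 3*(-26)) - 1*6/397 = (-3 - 78) - 6/397 = -81 - 6/397 = -32163/397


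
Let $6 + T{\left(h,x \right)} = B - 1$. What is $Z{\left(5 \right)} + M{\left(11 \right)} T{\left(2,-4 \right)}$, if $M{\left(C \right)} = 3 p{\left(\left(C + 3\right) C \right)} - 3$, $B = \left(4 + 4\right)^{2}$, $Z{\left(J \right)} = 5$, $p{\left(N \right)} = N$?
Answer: $26168$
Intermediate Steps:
$B = 64$ ($B = 8^{2} = 64$)
$T{\left(h,x \right)} = 57$ ($T{\left(h,x \right)} = -6 + \left(64 - 1\right) = -6 + 63 = 57$)
$M{\left(C \right)} = -3 + 3 C \left(3 + C\right)$ ($M{\left(C \right)} = 3 \left(C + 3\right) C - 3 = 3 \left(3 + C\right) C - 3 = 3 C \left(3 + C\right) - 3 = -3 + 3 C \left(3 + C\right)$)
$Z{\left(5 \right)} + M{\left(11 \right)} T{\left(2,-4 \right)} = 5 + \left(-3 + 3 \cdot 11 \left(3 + 11\right)\right) 57 = 5 + \left(-3 + 3 \cdot 11 \cdot 14\right) 57 = 5 + \left(-3 + 462\right) 57 = 5 + 459 \cdot 57 = 5 + 26163 = 26168$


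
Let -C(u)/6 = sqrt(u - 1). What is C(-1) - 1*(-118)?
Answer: 118 - 6*I*sqrt(2) ≈ 118.0 - 8.4853*I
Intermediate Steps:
C(u) = -6*sqrt(-1 + u) (C(u) = -6*sqrt(u - 1) = -6*sqrt(-1 + u))
C(-1) - 1*(-118) = -6*sqrt(-1 - 1) - 1*(-118) = -6*I*sqrt(2) + 118 = 118 - 6*I*sqrt(2)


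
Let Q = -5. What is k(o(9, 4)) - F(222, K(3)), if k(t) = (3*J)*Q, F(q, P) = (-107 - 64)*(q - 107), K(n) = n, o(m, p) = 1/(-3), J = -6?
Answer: 19755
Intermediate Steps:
o(m, p) = -⅓ (o(m, p) = 1*(-⅓) = -⅓)
F(q, P) = 18297 - 171*q (F(q, P) = -171*(-107 + q) = 18297 - 171*q)
k(t) = 90 (k(t) = (3*(-6))*(-5) = -18*(-5) = 90)
k(o(9, 4)) - F(222, K(3)) = 90 - (18297 - 171*222) = 90 - (18297 - 37962) = 90 - 1*(-19665) = 90 + 19665 = 19755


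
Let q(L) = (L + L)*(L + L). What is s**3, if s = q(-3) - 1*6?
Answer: 27000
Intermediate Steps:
q(L) = 4*L**2 (q(L) = (2*L)*(2*L) = 4*L**2)
s = 30 (s = 4*(-3)**2 - 1*6 = 4*9 - 6 = 36 - 6 = 30)
s**3 = 30**3 = 27000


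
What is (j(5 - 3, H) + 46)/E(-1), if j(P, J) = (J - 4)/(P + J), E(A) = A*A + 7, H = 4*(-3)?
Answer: 119/20 ≈ 5.9500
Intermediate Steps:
H = -12
E(A) = 7 + A² (E(A) = A² + 7 = 7 + A²)
j(P, J) = (-4 + J)/(J + P)
(j(5 - 3, H) + 46)/E(-1) = ((-4 - 12)/(-12 + (5 - 3)) + 46)/(7 + (-1)²) = (-16/(-12 + 2) + 46)/(7 + 1) = (-16/(-10) + 46)/8 = (-⅒*(-16) + 46)*(⅛) = (8/5 + 46)*(⅛) = (238/5)*(⅛) = 119/20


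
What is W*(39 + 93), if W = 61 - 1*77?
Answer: -2112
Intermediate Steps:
W = -16 (W = 61 - 77 = -16)
W*(39 + 93) = -16*(39 + 93) = -16*132 = -2112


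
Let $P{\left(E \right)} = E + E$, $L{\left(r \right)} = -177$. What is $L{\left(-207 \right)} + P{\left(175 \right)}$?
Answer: $173$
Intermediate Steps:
$P{\left(E \right)} = 2 E$
$L{\left(-207 \right)} + P{\left(175 \right)} = -177 + 2 \cdot 175 = -177 + 350 = 173$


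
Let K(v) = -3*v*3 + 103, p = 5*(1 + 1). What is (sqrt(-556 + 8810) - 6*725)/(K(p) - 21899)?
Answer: 2175/10943 - sqrt(8254)/21886 ≈ 0.19461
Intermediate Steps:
p = 10 (p = 5*2 = 10)
K(v) = 103 - 9*v (K(v) = -9*v + 103 = 103 - 9*v)
(sqrt(-556 + 8810) - 6*725)/(K(p) - 21899) = (sqrt(-556 + 8810) - 6*725)/((103 - 9*10) - 21899) = (sqrt(8254) - 4350)/((103 - 90) - 21899) = (-4350 + sqrt(8254))/(13 - 21899) = (-4350 + sqrt(8254))/(-21886) = (-4350 + sqrt(8254))*(-1/21886) = 2175/10943 - sqrt(8254)/21886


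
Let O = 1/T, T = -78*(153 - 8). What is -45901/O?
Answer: 519140310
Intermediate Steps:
T = -11310 (T = -78*145 = -11310)
O = -1/11310 (O = 1/(-11310) = -1/11310 ≈ -8.8417e-5)
-45901/O = -45901/(-1/11310) = -45901*(-11310) = 519140310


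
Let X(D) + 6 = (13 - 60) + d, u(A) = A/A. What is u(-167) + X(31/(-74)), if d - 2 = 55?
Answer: 5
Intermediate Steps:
d = 57 (d = 2 + 55 = 57)
u(A) = 1
X(D) = 4 (X(D) = -6 + ((13 - 60) + 57) = -6 + (-47 + 57) = -6 + 10 = 4)
u(-167) + X(31/(-74)) = 1 + 4 = 5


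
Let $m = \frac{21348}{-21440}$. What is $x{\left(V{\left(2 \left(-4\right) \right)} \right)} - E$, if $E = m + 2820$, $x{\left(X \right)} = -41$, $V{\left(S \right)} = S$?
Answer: $- \frac{15329623}{5360} \approx -2860.0$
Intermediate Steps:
$m = - \frac{5337}{5360}$ ($m = 21348 \left(- \frac{1}{21440}\right) = - \frac{5337}{5360} \approx -0.99571$)
$E = \frac{15109863}{5360}$ ($E = - \frac{5337}{5360} + 2820 = \frac{15109863}{5360} \approx 2819.0$)
$x{\left(V{\left(2 \left(-4\right) \right)} \right)} - E = -41 - \frac{15109863}{5360} = - \frac{15329623}{5360}$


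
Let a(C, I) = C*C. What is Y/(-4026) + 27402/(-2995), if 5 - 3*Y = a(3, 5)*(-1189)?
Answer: -181512913/18086805 ≈ -10.036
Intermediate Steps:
a(C, I) = C**2
Y = 10706/3 (Y = 5/3 - 3**2*(-1189)/3 = 5/3 - 3*(-1189) = 5/3 - 1/3*(-10701) = 5/3 + 3567 = 10706/3 ≈ 3568.7)
Y/(-4026) + 27402/(-2995) = (10706/3)/(-4026) + 27402/(-2995) = (10706/3)*(-1/4026) + 27402*(-1/2995) = -5353/6039 - 27402/2995 = -181512913/18086805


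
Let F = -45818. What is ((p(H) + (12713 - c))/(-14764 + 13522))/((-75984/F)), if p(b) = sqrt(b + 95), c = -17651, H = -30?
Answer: -173902219/11796516 - 22909*sqrt(65)/47186064 ≈ -14.746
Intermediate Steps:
p(b) = sqrt(95 + b)
((p(H) + (12713 - c))/(-14764 + 13522))/((-75984/F)) = ((sqrt(95 - 30) + (12713 - 1*(-17651)))/(-14764 + 13522))/((-75984/(-45818))) = ((sqrt(65) + (12713 + 17651))/(-1242))/((-75984*(-1/45818))) = ((sqrt(65) + 30364)*(-1/1242))/(37992/22909) = ((30364 + sqrt(65))*(-1/1242))*(22909/37992) = (-15182/621 - sqrt(65)/1242)*(22909/37992) = -173902219/11796516 - 22909*sqrt(65)/47186064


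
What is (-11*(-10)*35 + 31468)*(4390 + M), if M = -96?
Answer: 151655492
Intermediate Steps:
(-11*(-10)*35 + 31468)*(4390 + M) = (-11*(-10)*35 + 31468)*(4390 - 96) = (110*35 + 31468)*4294 = (3850 + 31468)*4294 = 35318*4294 = 151655492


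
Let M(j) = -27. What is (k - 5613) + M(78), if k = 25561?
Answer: 19921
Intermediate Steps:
(k - 5613) + M(78) = (25561 - 5613) - 27 = 19948 - 27 = 19921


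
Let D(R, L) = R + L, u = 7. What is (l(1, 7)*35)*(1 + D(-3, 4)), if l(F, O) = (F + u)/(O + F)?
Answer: 70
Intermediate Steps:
l(F, O) = (7 + F)/(F + O) (l(F, O) = (F + 7)/(O + F) = (7 + F)/(F + O))
D(R, L) = L + R
(l(1, 7)*35)*(1 + D(-3, 4)) = (((7 + 1)/(1 + 7))*35)*(1 + (4 - 3)) = ((8/8)*35)*(1 + 1) = (((⅛)*8)*35)*2 = (1*35)*2 = 35*2 = 70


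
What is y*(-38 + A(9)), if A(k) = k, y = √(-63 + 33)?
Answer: -29*I*√30 ≈ -158.84*I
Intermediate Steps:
y = I*√30 (y = √(-30) = I*√30 ≈ 5.4772*I)
y*(-38 + A(9)) = (I*√30)*(-38 + 9) = (I*√30)*(-29) = -29*I*√30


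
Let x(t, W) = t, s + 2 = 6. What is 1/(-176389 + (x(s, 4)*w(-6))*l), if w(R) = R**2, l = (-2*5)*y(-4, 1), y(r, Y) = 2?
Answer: -1/179269 ≈ -5.5782e-6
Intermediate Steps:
s = 4 (s = -2 + 6 = 4)
l = -20 (l = -2*5*2 = -10*2 = -20)
1/(-176389 + (x(s, 4)*w(-6))*l) = 1/(-176389 + (4*(-6)**2)*(-20)) = 1/(-176389 + (4*36)*(-20)) = 1/(-176389 + 144*(-20)) = 1/(-176389 - 2880) = 1/(-179269) = -1/179269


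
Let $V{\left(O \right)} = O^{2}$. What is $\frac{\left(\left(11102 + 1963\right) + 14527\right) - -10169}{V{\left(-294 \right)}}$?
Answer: $\frac{12587}{28812} \approx 0.43687$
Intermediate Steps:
$\frac{\left(\left(11102 + 1963\right) + 14527\right) - -10169}{V{\left(-294 \right)}} = \frac{\left(\left(11102 + 1963\right) + 14527\right) - -10169}{\left(-294\right)^{2}} = \frac{\left(13065 + 14527\right) + 10169}{86436} = \left(27592 + 10169\right) \frac{1}{86436} = 37761 \cdot \frac{1}{86436} = \frac{12587}{28812}$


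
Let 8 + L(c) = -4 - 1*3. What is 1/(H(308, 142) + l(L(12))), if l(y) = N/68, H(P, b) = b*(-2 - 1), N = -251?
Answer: -68/29219 ≈ -0.0023273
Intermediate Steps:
H(P, b) = -3*b (H(P, b) = b*(-3) = -3*b)
L(c) = -15 (L(c) = -8 + (-4 - 1*3) = -8 + (-4 - 3) = -8 - 7 = -15)
l(y) = -251/68
1/(H(308, 142) + l(L(12))) = 1/(-3*142 - 251/68) = 1/(-426 - 251/68) = 1/(-29219/68) = -68/29219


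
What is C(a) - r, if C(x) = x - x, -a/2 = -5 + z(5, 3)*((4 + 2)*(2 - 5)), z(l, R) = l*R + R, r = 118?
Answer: -118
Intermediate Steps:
z(l, R) = R + R*l (z(l, R) = R*l + R = R + R*l)
a = 658 (a = -2*(-5 + (3*(1 + 5))*((4 + 2)*(2 - 5))) = -2*(-5 + (3*6)*(6*(-3))) = -2*(-5 + 18*(-18)) = -2*(-5 - 324) = -2*(-329) = 658)
C(x) = 0
C(a) - r = 0 - 1*118 = 0 - 118 = -118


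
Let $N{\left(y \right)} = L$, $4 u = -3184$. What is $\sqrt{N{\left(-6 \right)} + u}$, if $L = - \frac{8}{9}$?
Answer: $\frac{2 i \sqrt{1793}}{3} \approx 28.229 i$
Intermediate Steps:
$L = - \frac{8}{9}$ ($L = \left(-8\right) \frac{1}{9} = - \frac{8}{9} \approx -0.88889$)
$u = -796$ ($u = \frac{1}{4} \left(-3184\right) = -796$)
$N{\left(y \right)} = - \frac{8}{9}$
$\sqrt{N{\left(-6 \right)} + u} = \sqrt{- \frac{8}{9} - 796} = \sqrt{- \frac{7172}{9}} = \frac{2 i \sqrt{1793}}{3}$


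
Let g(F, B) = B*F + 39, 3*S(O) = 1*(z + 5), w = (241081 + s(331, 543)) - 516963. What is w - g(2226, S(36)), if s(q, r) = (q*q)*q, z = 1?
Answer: 35984318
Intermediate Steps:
s(q, r) = q³ (s(q, r) = q²*q = q³)
w = 35988809 (w = (241081 + 331³) - 516963 = (241081 + 36264691) - 516963 = 36505772 - 516963 = 35988809)
S(O) = 2 (S(O) = (1*(1 + 5))/3 = (1*6)/3 = (⅓)*6 = 2)
g(F, B) = 39 + B*F
w - g(2226, S(36)) = 35988809 - (39 + 2*2226) = 35988809 - (39 + 4452) = 35988809 - 1*4491 = 35988809 - 4491 = 35984318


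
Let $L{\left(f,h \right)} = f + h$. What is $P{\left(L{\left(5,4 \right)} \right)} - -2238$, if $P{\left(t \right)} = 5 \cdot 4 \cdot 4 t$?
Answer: $2958$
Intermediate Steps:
$P{\left(t \right)} = 80 t$ ($P{\left(t \right)} = 20 \cdot 4 t = 80 t$)
$P{\left(L{\left(5,4 \right)} \right)} - -2238 = 80 \left(5 + 4\right) - -2238 = 80 \cdot 9 + 2238 = 720 + 2238 = 2958$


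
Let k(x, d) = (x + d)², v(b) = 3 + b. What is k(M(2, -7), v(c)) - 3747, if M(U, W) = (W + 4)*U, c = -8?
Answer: -3626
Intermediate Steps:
M(U, W) = U*(4 + W) (M(U, W) = (4 + W)*U = U*(4 + W))
k(x, d) = (d + x)²
k(M(2, -7), v(c)) - 3747 = ((3 - 8) + 2*(4 - 7))² - 3747 = (-5 + 2*(-3))² - 3747 = (-5 - 6)² - 3747 = (-11)² - 3747 = 121 - 3747 = -3626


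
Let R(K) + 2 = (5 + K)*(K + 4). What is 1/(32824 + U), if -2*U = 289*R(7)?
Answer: 1/14039 ≈ 7.1230e-5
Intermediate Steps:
R(K) = -2 + (4 + K)*(5 + K) (R(K) = -2 + (5 + K)*(K + 4) = -2 + (5 + K)*(4 + K) = -2 + (4 + K)*(5 + K))
U = -18785 (U = -289*(18 + 7² + 9*7)/2 = -289*(18 + 49 + 63)/2 = -289*130/2 = -½*37570 = -18785)
1/(32824 + U) = 1/(32824 - 18785) = 1/14039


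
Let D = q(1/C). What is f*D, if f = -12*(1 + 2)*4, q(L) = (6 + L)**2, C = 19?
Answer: -1904400/361 ≈ -5275.3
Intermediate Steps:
f = -144 (f = -12*3*4 = -2*18*4 = -36*4 = -144)
D = 13225/361 (D = (6 + 1/19)**2 = (115/19)**2 = 13225/361 ≈ 36.634)
f*D = -144*13225/361 = -1904400/361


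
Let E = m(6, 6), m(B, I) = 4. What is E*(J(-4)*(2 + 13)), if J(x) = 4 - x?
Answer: 480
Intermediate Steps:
E = 4
E*(J(-4)*(2 + 13)) = 4*((4 - 1*(-4))*(2 + 13)) = 4*((4 + 4)*15) = 4*(8*15) = 4*120 = 480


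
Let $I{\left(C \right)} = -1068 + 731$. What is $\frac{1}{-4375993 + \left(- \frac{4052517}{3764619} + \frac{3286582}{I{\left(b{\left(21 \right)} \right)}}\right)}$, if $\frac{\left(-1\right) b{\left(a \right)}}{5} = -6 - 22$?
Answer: $- \frac{422892201}{1854698009577422} \approx -2.2801 \cdot 10^{-7}$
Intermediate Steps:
$b{\left(a \right)} = 140$ ($b{\left(a \right)} = - 5 \left(-6 - 22\right) = \left(-5\right) \left(-28\right) = 140$)
$I{\left(C \right)} = -337$
$\frac{1}{-4375993 + \left(- \frac{4052517}{3764619} + \frac{3286582}{I{\left(b{\left(21 \right)} \right)}}\right)} = \frac{1}{-4375993 + \left(- \frac{4052517}{3764619} + \frac{3286582}{-337}\right)} = \frac{1}{-4375993 + \left(\left(-4052517\right) \frac{1}{3764619} + 3286582 \left(- \frac{1}{337}\right)\right)} = \frac{1}{-4375993 - \frac{4124698246829}{422892201}} = \frac{1}{- \frac{1854698009577422}{422892201}} = - \frac{422892201}{1854698009577422}$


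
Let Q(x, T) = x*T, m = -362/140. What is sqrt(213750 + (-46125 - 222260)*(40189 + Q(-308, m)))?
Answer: I*sqrt(10999652829) ≈ 1.0488e+5*I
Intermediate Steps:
m = -181/70 (m = -362*1/140 = -181/70 ≈ -2.5857)
Q(x, T) = T*x
sqrt(213750 + (-46125 - 222260)*(40189 + Q(-308, m))) = sqrt(213750 + (-46125 - 222260)*(40189 - 181/70*(-308))) = sqrt(213750 - 268385*(40189 + 3982/5)) = sqrt(213750 - 268385*204927/5) = sqrt(213750 - 10999866579) = sqrt(-10999652829) = I*sqrt(10999652829)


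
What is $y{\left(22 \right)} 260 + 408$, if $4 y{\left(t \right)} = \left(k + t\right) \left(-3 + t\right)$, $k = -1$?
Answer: $26343$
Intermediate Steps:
$y{\left(t \right)} = \frac{\left(-1 + t\right) \left(-3 + t\right)}{4}$
$y{\left(22 \right)} 260 + 408 = \left(\frac{3}{4} - 22 + \frac{22^{2}}{4}\right) 260 + 408 = \left(\frac{3}{4} - 22 + \frac{1}{4} \cdot 484\right) 260 + 408 = \left(\frac{3}{4} - 22 + 121\right) 260 + 408 = \frac{399}{4} \cdot 260 + 408 = 25935 + 408 = 26343$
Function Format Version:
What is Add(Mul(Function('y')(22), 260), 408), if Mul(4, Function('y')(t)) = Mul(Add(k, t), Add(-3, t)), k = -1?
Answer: 26343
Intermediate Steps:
Function('y')(t) = Mul(Rational(1, 4), Add(-1, t), Add(-3, t)) (Function('y')(t) = Mul(Rational(1, 4), Mul(Add(-1, t), Add(-3, t))) = Mul(Rational(1, 4), Add(-1, t), Add(-3, t)))
Add(Mul(Function('y')(22), 260), 408) = Add(Mul(Add(Rational(3, 4), Mul(-1, 22), Mul(Rational(1, 4), Pow(22, 2))), 260), 408) = Add(Mul(Add(Rational(3, 4), -22, Mul(Rational(1, 4), 484)), 260), 408) = Add(Mul(Add(Rational(3, 4), -22, 121), 260), 408) = Add(Mul(Rational(399, 4), 260), 408) = Add(25935, 408) = 26343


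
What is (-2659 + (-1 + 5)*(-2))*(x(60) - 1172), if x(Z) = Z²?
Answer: -6475476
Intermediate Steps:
(-2659 + (-1 + 5)*(-2))*(x(60) - 1172) = (-2659 + (-1 + 5)*(-2))*(60² - 1172) = (-2659 + 4*(-2))*(3600 - 1172) = (-2659 - 8)*2428 = -2667*2428 = -6475476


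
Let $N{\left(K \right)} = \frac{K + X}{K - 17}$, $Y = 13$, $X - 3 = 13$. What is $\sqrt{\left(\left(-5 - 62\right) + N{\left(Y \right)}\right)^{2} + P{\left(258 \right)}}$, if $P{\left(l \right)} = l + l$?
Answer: $\frac{\sqrt{96465}}{4} \approx 77.647$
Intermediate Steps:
$X = 16$ ($X = 3 + 13 = 16$)
$N{\left(K \right)} = \frac{16 + K}{-17 + K}$ ($N{\left(K \right)} = \frac{K + 16}{K - 17} = \frac{16 + K}{-17 + K}$)
$P{\left(l \right)} = 2 l$
$\sqrt{\left(\left(-5 - 62\right) + N{\left(Y \right)}\right)^{2} + P{\left(258 \right)}} = \sqrt{\left(\left(-5 - 62\right) + \frac{16 + 13}{-17 + 13}\right)^{2} + 2 \cdot 258} = \sqrt{\left(\left(-5 - 62\right) + \frac{1}{-4} \cdot 29\right)^{2} + 516} = \sqrt{\left(-67 - \frac{29}{4}\right)^{2} + 516} = \sqrt{\left(- \frac{297}{4}\right)^{2} + 516} = \sqrt{\frac{88209}{16} + 516} = \sqrt{\frac{96465}{16}} = \frac{\sqrt{96465}}{4}$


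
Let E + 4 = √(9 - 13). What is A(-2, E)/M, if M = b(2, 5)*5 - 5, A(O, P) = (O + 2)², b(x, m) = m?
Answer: 0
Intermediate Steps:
E = -4 + 2*I (E = -4 + √(9 - 13) = -4 + √(-4) = -4 + 2*I ≈ -4.0 + 2.0*I)
A(O, P) = (2 + O)²
M = 20 (M = 5*5 - 5 = 25 - 5 = 20)
A(-2, E)/M = (2 - 2)²/20 = 0²*(1/20) = 0*(1/20) = 0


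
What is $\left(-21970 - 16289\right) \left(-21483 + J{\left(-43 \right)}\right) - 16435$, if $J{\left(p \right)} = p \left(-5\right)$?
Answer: $813675977$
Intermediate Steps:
$J{\left(p \right)} = - 5 p$
$\left(-21970 - 16289\right) \left(-21483 + J{\left(-43 \right)}\right) - 16435 = \left(-21970 - 16289\right) \left(-21483 - -215\right) - 16435 = - 38259 \left(-21483 + 215\right) - 16435 = \left(-38259\right) \left(-21268\right) - 16435 = 813692412 - 16435 = 813675977$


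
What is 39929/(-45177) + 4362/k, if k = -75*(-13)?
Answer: 52710433/14682525 ≈ 3.5900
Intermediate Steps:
k = 975
39929/(-45177) + 4362/k = 39929/(-45177) + 4362/975 = 39929*(-1/45177) + 4362*(1/975) = -39929/45177 + 1454/325 = 52710433/14682525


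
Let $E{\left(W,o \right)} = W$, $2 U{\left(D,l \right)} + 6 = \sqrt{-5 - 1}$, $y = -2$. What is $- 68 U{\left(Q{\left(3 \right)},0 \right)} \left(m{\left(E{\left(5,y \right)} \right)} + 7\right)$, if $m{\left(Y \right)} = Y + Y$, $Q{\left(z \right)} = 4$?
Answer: $3468 - 578 i \sqrt{6} \approx 3468.0 - 1415.8 i$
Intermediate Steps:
$U{\left(D,l \right)} = -3 + \frac{i \sqrt{6}}{2}$ ($U{\left(D,l \right)} = -3 + \frac{\sqrt{-5 - 1}}{2} = -3 + \frac{\sqrt{-6}}{2} = -3 + \frac{i \sqrt{6}}{2}$)
$m{\left(Y \right)} = 2 Y$
$- 68 U{\left(Q{\left(3 \right)},0 \right)} \left(m{\left(E{\left(5,y \right)} \right)} + 7\right) = - 68 \left(-3 + \frac{i \sqrt{6}}{2}\right) \left(2 \cdot 5 + 7\right) = \left(204 - 34 i \sqrt{6}\right) \left(10 + 7\right) = \left(204 - 34 i \sqrt{6}\right) 17 = 3468 - 578 i \sqrt{6}$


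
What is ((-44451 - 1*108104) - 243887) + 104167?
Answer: -292275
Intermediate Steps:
((-44451 - 1*108104) - 243887) + 104167 = ((-44451 - 108104) - 243887) + 104167 = (-152555 - 243887) + 104167 = -396442 + 104167 = -292275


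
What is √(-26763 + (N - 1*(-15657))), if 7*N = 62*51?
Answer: 2*I*√130515/7 ≈ 103.22*I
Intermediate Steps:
N = 3162/7 (N = (62*51)/7 = (⅐)*3162 = 3162/7 ≈ 451.71)
√(-26763 + (N - 1*(-15657))) = √(-26763 + (3162/7 - 1*(-15657))) = √(-26763 + (3162/7 + 15657)) = √(-26763 + 112761/7) = √(-74580/7) = 2*I*√130515/7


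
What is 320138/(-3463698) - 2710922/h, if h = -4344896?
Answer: 285673171211/537478842336 ≈ 0.53151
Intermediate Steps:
320138/(-3463698) - 2710922/h = 320138/(-3463698) - 2710922/(-4344896) = 320138*(-1/3463698) - 2710922*(-1/4344896) = -22867/247407 + 1355461/2172448 = 285673171211/537478842336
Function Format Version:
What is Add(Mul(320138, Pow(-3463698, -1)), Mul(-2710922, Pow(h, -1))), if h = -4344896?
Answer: Rational(285673171211, 537478842336) ≈ 0.53151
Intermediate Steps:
Add(Mul(320138, Pow(-3463698, -1)), Mul(-2710922, Pow(h, -1))) = Add(Mul(320138, Pow(-3463698, -1)), Mul(-2710922, Pow(-4344896, -1))) = Add(Mul(320138, Rational(-1, 3463698)), Mul(-2710922, Rational(-1, 4344896))) = Add(Rational(-22867, 247407), Rational(1355461, 2172448)) = Rational(285673171211, 537478842336)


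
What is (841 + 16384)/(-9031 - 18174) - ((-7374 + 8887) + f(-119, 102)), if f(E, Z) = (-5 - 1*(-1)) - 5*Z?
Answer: -5439004/5441 ≈ -999.63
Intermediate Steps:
f(E, Z) = -4 - 5*Z (f(E, Z) = (-5 + 1) - 5*Z = -4 - 5*Z)
(841 + 16384)/(-9031 - 18174) - ((-7374 + 8887) + f(-119, 102)) = (841 + 16384)/(-9031 - 18174) - ((-7374 + 8887) + (-4 - 5*102)) = 17225/(-27205) - (1513 + (-4 - 510)) = 17225*(-1/27205) - (1513 - 514) = -3445/5441 - 1*999 = -3445/5441 - 999 = -5439004/5441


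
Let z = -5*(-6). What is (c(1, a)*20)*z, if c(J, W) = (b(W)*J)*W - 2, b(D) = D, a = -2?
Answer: 1200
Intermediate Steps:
c(J, W) = -2 + J*W² (c(J, W) = (W*J)*W - 2 = (J*W)*W - 2 = J*W² - 2 = -2 + J*W²)
z = 30
(c(1, a)*20)*z = ((-2 + 1*(-2)²)*20)*30 = ((-2 + 1*4)*20)*30 = ((-2 + 4)*20)*30 = (2*20)*30 = 40*30 = 1200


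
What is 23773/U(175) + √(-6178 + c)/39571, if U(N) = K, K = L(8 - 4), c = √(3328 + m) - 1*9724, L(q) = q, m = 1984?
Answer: 23773/4 + √(-15902 + 8*√83)/39571 ≈ 5943.3 + 0.0031794*I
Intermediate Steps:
c = -9724 + 8*√83 (c = √(3328 + 1984) - 1*9724 = √5312 - 9724 = 8*√83 - 9724 = -9724 + 8*√83 ≈ -9651.1)
K = 4 (K = 8 - 4 = 4)
U(N) = 4
23773/U(175) + √(-6178 + c)/39571 = 23773/4 + √(-6178 + (-9724 + 8*√83))/39571 = 23773*(¼) + √(-15902 + 8*√83)*(1/39571) = 23773/4 + √(-15902 + 8*√83)/39571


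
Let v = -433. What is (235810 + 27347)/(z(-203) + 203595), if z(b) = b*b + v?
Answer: 87719/81457 ≈ 1.0769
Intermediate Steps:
z(b) = -433 + b² (z(b) = b*b - 433 = b² - 433 = -433 + b²)
(235810 + 27347)/(z(-203) + 203595) = (235810 + 27347)/((-433 + (-203)²) + 203595) = 263157/((-433 + 41209) + 203595) = 263157/(40776 + 203595) = 263157/244371 = 263157*(1/244371) = 87719/81457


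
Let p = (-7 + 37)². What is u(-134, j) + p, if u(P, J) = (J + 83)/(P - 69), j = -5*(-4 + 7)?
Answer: 182632/203 ≈ 899.67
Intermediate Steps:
j = -15 (j = -5*3 = -15)
u(P, J) = (83 + J)/(-69 + P)
p = 900 (p = 30² = 900)
u(-134, j) + p = (83 - 15)/(-69 - 134) + 900 = 68/(-203) + 900 = -1/203*68 + 900 = -68/203 + 900 = 182632/203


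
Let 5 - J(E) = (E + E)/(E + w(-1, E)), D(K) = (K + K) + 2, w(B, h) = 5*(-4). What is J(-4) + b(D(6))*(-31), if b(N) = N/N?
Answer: -79/3 ≈ -26.333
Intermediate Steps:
w(B, h) = -20
D(K) = 2 + 2*K (D(K) = 2*K + 2 = 2 + 2*K)
b(N) = 1
J(E) = 5 - 2*E/(-20 + E) (J(E) = 5 - (E + E)/(E - 20) = 5 - 2*E/(-20 + E))
J(-4) + b(D(6))*(-31) = (-100 + 3*(-4))/(-20 - 4) + 1*(-31) = (-100 - 12)/(-24) - 31 = -1/24*(-112) - 31 = 14/3 - 31 = -79/3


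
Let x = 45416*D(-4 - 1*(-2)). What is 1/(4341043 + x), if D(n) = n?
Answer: 1/4250211 ≈ 2.3528e-7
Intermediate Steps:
x = -90832 (x = 45416*(-4 - 1*(-2)) = 45416*(-4 + 2) = 45416*(-2) = -90832)
1/(4341043 + x) = 1/(4341043 - 90832) = 1/4250211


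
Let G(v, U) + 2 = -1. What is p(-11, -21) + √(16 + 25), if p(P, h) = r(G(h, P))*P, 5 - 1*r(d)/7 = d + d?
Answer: -847 + √41 ≈ -840.60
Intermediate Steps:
G(v, U) = -3 (G(v, U) = -2 - 1 = -3)
r(d) = 35 - 14*d (r(d) = 35 - 7*(d + d) = 35 - 14*d)
p(P, h) = 77*P (p(P, h) = (35 - 14*(-3))*P = (35 + 42)*P = 77*P)
p(-11, -21) + √(16 + 25) = 77*(-11) + √(16 + 25) = -847 + √41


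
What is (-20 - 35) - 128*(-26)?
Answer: 3273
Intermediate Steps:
(-20 - 35) - 128*(-26) = -55 + 3328 = 3273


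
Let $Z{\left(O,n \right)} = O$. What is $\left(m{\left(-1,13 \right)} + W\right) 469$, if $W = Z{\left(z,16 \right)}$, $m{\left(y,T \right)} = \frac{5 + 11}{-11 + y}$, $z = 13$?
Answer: $\frac{16415}{3} \approx 5471.7$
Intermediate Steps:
$m{\left(y,T \right)} = \frac{16}{-11 + y}$
$W = 13$
$\left(m{\left(-1,13 \right)} + W\right) 469 = \left(\frac{16}{-11 - 1} + 13\right) 469 = \left(\frac{16}{-12} + 13\right) 469 = \left(16 \left(- \frac{1}{12}\right) + 13\right) 469 = \left(- \frac{4}{3} + 13\right) 469 = \frac{35}{3} \cdot 469 = \frac{16415}{3}$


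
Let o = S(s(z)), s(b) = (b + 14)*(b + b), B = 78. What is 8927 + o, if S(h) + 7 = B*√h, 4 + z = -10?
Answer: 0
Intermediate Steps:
z = -14 (z = -4 - 10 = -14)
s(b) = 2*b*(14 + b) (s(b) = (14 + b)*(2*b) = 2*b*(14 + b))
S(h) = -7 + 78*√h
o = -7 (o = -7 + 78*√(2*(-14)*(14 - 14)) = -7 + 78*√(2*(-14)*0) = -7 + 78*√0 = -7 + 78*0 = -7 + 0 = -7)
8927 + o = 8927 - 7 = 8920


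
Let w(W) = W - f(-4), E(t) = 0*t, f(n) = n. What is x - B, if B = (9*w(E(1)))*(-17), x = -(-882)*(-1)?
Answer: -270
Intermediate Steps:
E(t) = 0
w(W) = 4 + W (w(W) = W - 1*(-4) = W + 4 = 4 + W)
x = -882 (x = -147*6 = -882)
B = -612 (B = (9*(4 + 0))*(-17) = (9*4)*(-17) = 36*(-17) = -612)
x - B = -882 - 1*(-612) = -882 + 612 = -270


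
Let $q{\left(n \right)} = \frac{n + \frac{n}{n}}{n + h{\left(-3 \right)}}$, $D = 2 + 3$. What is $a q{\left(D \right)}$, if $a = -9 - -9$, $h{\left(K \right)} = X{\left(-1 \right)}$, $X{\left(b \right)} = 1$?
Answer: $0$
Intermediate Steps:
$h{\left(K \right)} = 1$
$D = 5$
$q{\left(n \right)} = 1$ ($q{\left(n \right)} = \frac{n + \frac{n}{n}}{n + 1} = \frac{n + 1}{1 + n} = \frac{1 + n}{1 + n} = 1$)
$a = 0$ ($a = -9 + 9 = 0$)
$a q{\left(D \right)} = 0 \cdot 1 = 0$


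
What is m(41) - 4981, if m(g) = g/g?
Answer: -4980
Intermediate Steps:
m(g) = 1
m(41) - 4981 = 1 - 4981 = -4980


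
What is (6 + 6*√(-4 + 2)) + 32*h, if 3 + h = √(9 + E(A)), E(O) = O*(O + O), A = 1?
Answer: -90 + 32*√11 + 6*I*√2 ≈ 16.132 + 8.4853*I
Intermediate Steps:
E(O) = 2*O² (E(O) = O*(2*O) = 2*O²)
h = -3 + √11 (h = -3 + √(9 + 2*1²) = -3 + √(9 + 2*1) = -3 + √(9 + 2) = -3 + √11 ≈ 0.31662)
(6 + 6*√(-4 + 2)) + 32*h = (6 + 6*√(-4 + 2)) + 32*(-3 + √11) = (6 + 6*√(-2)) + (-96 + 32*√11) = (6 + 6*(I*√2)) + (-96 + 32*√11) = (6 + 6*I*√2) + (-96 + 32*√11) = -90 + 32*√11 + 6*I*√2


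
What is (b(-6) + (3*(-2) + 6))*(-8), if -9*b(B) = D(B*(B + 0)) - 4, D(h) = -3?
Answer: -56/9 ≈ -6.2222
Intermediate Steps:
b(B) = 7/9 (b(B) = -(-3 - 4)/9 = -⅑*(-7) = 7/9)
(b(-6) + (3*(-2) + 6))*(-8) = (7/9 + (3*(-2) + 6))*(-8) = (7/9 + (-6 + 6))*(-8) = (7/9 + 0)*(-8) = (7/9)*(-8) = -56/9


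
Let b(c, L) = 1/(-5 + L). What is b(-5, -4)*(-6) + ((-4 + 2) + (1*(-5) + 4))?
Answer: -7/3 ≈ -2.3333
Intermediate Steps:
b(-5, -4)*(-6) + ((-4 + 2) + (1*(-5) + 4)) = -6/(-5 - 4) + ((-4 + 2) + (1*(-5) + 4)) = -6/(-9) + (-2 + (-5 + 4)) = -1/9*(-6) + (-2 - 1) = 2/3 - 3 = -7/3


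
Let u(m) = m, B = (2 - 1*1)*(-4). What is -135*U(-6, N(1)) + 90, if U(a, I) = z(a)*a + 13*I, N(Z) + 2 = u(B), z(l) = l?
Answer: 5760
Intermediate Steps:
B = -4 (B = (2 - 1)*(-4) = 1*(-4) = -4)
N(Z) = -6 (N(Z) = -2 - 4 = -6)
U(a, I) = a² + 13*I (U(a, I) = a*a + 13*I = a² + 13*I)
-135*U(-6, N(1)) + 90 = -135*((-6)² + 13*(-6)) + 90 = -135*(36 - 78) + 90 = -135*(-42) + 90 = 5670 + 90 = 5760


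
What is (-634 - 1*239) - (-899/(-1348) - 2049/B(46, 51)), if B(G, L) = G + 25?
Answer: -80854861/95708 ≈ -844.81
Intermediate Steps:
B(G, L) = 25 + G
(-634 - 1*239) - (-899/(-1348) - 2049/B(46, 51)) = (-634 - 1*239) - (-899/(-1348) - 2049/(25 + 46)) = (-634 - 239) - (-899*(-1/1348) - 2049/71) = -873 - (899/1348 - 2049*1/71) = -873 - (899/1348 - 2049/71) = -873 - 1*(-2698223/95708) = -873 + 2698223/95708 = -80854861/95708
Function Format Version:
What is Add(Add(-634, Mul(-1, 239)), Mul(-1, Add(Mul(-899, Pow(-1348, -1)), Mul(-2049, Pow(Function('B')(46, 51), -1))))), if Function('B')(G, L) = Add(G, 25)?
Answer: Rational(-80854861, 95708) ≈ -844.81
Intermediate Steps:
Function('B')(G, L) = Add(25, G)
Add(Add(-634, Mul(-1, 239)), Mul(-1, Add(Mul(-899, Pow(-1348, -1)), Mul(-2049, Pow(Function('B')(46, 51), -1))))) = Add(Add(-634, Mul(-1, 239)), Mul(-1, Add(Mul(-899, Pow(-1348, -1)), Mul(-2049, Pow(Add(25, 46), -1))))) = Add(Add(-634, -239), Mul(-1, Add(Mul(-899, Rational(-1, 1348)), Mul(-2049, Pow(71, -1))))) = Add(-873, Mul(-1, Add(Rational(899, 1348), Mul(-2049, Rational(1, 71))))) = Add(-873, Mul(-1, Add(Rational(899, 1348), Rational(-2049, 71)))) = Add(-873, Mul(-1, Rational(-2698223, 95708))) = Add(-873, Rational(2698223, 95708)) = Rational(-80854861, 95708)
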